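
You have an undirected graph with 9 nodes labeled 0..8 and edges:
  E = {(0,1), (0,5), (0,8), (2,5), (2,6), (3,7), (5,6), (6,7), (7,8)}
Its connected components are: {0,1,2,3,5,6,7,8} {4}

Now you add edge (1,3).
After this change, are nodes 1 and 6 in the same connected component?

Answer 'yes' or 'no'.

Initial components: {0,1,2,3,5,6,7,8} {4}
Adding edge (1,3): both already in same component {0,1,2,3,5,6,7,8}. No change.
New components: {0,1,2,3,5,6,7,8} {4}
Are 1 and 6 in the same component? yes

Answer: yes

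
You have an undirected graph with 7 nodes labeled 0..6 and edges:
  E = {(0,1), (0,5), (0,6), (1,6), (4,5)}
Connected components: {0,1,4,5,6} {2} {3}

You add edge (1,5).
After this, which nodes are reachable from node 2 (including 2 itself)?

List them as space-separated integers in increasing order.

Before: nodes reachable from 2: {2}
Adding (1,5): both endpoints already in same component. Reachability from 2 unchanged.
After: nodes reachable from 2: {2}

Answer: 2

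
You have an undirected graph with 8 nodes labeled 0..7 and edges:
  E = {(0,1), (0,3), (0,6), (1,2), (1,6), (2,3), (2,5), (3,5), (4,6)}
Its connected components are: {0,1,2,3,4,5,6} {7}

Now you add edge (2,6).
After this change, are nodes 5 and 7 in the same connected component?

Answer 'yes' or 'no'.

Initial components: {0,1,2,3,4,5,6} {7}
Adding edge (2,6): both already in same component {0,1,2,3,4,5,6}. No change.
New components: {0,1,2,3,4,5,6} {7}
Are 5 and 7 in the same component? no

Answer: no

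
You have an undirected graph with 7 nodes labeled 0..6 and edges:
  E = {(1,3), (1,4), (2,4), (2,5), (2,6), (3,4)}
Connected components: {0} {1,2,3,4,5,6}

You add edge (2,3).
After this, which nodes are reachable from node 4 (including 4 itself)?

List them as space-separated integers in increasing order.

Before: nodes reachable from 4: {1,2,3,4,5,6}
Adding (2,3): both endpoints already in same component. Reachability from 4 unchanged.
After: nodes reachable from 4: {1,2,3,4,5,6}

Answer: 1 2 3 4 5 6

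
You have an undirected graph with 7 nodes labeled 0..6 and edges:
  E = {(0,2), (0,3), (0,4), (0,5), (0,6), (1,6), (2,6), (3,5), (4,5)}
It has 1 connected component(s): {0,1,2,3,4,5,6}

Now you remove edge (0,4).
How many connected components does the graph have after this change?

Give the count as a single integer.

Initial component count: 1
Remove (0,4): not a bridge. Count unchanged: 1.
  After removal, components: {0,1,2,3,4,5,6}
New component count: 1

Answer: 1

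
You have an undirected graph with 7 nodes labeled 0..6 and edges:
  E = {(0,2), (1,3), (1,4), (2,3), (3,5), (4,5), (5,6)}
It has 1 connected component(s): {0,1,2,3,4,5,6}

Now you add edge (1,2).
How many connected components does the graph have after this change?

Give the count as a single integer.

Answer: 1

Derivation:
Initial component count: 1
Add (1,2): endpoints already in same component. Count unchanged: 1.
New component count: 1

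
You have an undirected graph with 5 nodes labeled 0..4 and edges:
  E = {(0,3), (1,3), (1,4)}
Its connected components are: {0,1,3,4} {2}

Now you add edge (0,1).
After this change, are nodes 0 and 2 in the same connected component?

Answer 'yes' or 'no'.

Initial components: {0,1,3,4} {2}
Adding edge (0,1): both already in same component {0,1,3,4}. No change.
New components: {0,1,3,4} {2}
Are 0 and 2 in the same component? no

Answer: no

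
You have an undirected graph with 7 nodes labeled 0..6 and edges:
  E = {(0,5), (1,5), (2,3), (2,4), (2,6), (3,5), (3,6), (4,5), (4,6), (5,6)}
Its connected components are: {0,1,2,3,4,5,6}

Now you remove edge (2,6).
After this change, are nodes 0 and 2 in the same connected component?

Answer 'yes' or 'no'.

Answer: yes

Derivation:
Initial components: {0,1,2,3,4,5,6}
Removing edge (2,6): not a bridge — component count unchanged at 1.
New components: {0,1,2,3,4,5,6}
Are 0 and 2 in the same component? yes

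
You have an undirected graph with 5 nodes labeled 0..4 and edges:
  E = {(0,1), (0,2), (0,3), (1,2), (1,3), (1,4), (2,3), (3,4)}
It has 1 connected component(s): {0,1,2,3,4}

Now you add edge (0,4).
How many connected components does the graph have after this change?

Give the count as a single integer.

Answer: 1

Derivation:
Initial component count: 1
Add (0,4): endpoints already in same component. Count unchanged: 1.
New component count: 1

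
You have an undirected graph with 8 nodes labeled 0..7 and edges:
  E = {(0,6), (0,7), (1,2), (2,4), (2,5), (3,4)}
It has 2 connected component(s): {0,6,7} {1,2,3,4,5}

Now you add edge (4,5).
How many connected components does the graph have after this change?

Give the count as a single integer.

Answer: 2

Derivation:
Initial component count: 2
Add (4,5): endpoints already in same component. Count unchanged: 2.
New component count: 2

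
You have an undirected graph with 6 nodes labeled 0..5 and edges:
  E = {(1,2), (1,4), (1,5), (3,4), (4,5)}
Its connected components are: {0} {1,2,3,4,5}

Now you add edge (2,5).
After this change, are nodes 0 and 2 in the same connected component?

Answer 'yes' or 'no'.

Initial components: {0} {1,2,3,4,5}
Adding edge (2,5): both already in same component {1,2,3,4,5}. No change.
New components: {0} {1,2,3,4,5}
Are 0 and 2 in the same component? no

Answer: no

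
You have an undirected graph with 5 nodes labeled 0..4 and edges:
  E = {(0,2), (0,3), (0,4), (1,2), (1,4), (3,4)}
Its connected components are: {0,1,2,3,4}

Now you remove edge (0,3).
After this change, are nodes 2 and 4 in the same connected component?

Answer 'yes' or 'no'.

Answer: yes

Derivation:
Initial components: {0,1,2,3,4}
Removing edge (0,3): not a bridge — component count unchanged at 1.
New components: {0,1,2,3,4}
Are 2 and 4 in the same component? yes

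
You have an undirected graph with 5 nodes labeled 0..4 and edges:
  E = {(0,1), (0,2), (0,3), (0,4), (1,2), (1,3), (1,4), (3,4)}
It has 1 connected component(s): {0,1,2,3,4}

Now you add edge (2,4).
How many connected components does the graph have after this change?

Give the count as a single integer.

Answer: 1

Derivation:
Initial component count: 1
Add (2,4): endpoints already in same component. Count unchanged: 1.
New component count: 1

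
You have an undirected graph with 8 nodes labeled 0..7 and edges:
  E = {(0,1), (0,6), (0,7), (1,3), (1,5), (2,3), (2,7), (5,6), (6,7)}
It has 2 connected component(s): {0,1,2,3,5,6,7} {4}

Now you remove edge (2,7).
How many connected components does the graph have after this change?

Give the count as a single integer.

Initial component count: 2
Remove (2,7): not a bridge. Count unchanged: 2.
  After removal, components: {0,1,2,3,5,6,7} {4}
New component count: 2

Answer: 2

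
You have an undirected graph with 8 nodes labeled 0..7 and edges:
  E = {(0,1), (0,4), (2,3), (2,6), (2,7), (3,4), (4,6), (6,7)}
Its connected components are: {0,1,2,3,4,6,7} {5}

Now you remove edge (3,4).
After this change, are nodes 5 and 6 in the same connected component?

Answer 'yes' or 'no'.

Initial components: {0,1,2,3,4,6,7} {5}
Removing edge (3,4): not a bridge — component count unchanged at 2.
New components: {0,1,2,3,4,6,7} {5}
Are 5 and 6 in the same component? no

Answer: no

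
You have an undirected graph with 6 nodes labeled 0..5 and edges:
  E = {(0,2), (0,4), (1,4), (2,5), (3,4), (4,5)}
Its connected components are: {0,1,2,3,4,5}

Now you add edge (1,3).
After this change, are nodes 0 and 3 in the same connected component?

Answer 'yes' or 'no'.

Initial components: {0,1,2,3,4,5}
Adding edge (1,3): both already in same component {0,1,2,3,4,5}. No change.
New components: {0,1,2,3,4,5}
Are 0 and 3 in the same component? yes

Answer: yes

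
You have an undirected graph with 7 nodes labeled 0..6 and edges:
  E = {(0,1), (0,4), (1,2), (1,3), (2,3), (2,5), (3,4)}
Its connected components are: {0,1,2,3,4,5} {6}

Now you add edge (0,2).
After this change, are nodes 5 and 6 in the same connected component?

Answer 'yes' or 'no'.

Answer: no

Derivation:
Initial components: {0,1,2,3,4,5} {6}
Adding edge (0,2): both already in same component {0,1,2,3,4,5}. No change.
New components: {0,1,2,3,4,5} {6}
Are 5 and 6 in the same component? no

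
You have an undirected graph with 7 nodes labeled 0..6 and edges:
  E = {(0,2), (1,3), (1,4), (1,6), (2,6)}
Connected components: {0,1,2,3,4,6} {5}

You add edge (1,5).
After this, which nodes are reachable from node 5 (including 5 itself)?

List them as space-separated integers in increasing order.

Answer: 0 1 2 3 4 5 6

Derivation:
Before: nodes reachable from 5: {5}
Adding (1,5): merges 5's component with another. Reachability grows.
After: nodes reachable from 5: {0,1,2,3,4,5,6}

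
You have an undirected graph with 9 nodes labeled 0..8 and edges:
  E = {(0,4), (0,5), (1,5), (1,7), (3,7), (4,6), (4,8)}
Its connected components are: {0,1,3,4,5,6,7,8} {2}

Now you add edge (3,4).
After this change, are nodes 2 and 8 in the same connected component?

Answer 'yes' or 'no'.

Answer: no

Derivation:
Initial components: {0,1,3,4,5,6,7,8} {2}
Adding edge (3,4): both already in same component {0,1,3,4,5,6,7,8}. No change.
New components: {0,1,3,4,5,6,7,8} {2}
Are 2 and 8 in the same component? no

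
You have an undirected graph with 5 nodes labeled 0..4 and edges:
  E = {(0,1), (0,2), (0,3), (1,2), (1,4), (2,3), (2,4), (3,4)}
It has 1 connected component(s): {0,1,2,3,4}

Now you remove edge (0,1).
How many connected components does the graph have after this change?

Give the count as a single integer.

Initial component count: 1
Remove (0,1): not a bridge. Count unchanged: 1.
  After removal, components: {0,1,2,3,4}
New component count: 1

Answer: 1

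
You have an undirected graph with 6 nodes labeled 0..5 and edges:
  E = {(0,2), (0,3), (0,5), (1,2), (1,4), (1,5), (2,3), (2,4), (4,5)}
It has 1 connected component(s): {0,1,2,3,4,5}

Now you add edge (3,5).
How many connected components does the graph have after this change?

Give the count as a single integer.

Initial component count: 1
Add (3,5): endpoints already in same component. Count unchanged: 1.
New component count: 1

Answer: 1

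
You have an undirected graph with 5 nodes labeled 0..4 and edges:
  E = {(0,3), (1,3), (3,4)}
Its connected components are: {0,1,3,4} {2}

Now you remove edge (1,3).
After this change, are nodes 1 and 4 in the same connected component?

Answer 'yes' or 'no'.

Initial components: {0,1,3,4} {2}
Removing edge (1,3): it was a bridge — component count 2 -> 3.
New components: {0,3,4} {1} {2}
Are 1 and 4 in the same component? no

Answer: no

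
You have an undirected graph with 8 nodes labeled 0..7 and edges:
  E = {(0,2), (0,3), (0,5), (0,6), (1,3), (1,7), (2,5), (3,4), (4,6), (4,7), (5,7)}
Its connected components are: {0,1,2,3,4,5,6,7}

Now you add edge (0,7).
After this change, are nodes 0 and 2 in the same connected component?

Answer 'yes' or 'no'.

Initial components: {0,1,2,3,4,5,6,7}
Adding edge (0,7): both already in same component {0,1,2,3,4,5,6,7}. No change.
New components: {0,1,2,3,4,5,6,7}
Are 0 and 2 in the same component? yes

Answer: yes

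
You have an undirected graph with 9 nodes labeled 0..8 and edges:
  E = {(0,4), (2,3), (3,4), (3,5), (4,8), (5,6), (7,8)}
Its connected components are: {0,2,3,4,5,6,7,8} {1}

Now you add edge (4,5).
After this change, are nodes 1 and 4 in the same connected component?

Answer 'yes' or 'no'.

Initial components: {0,2,3,4,5,6,7,8} {1}
Adding edge (4,5): both already in same component {0,2,3,4,5,6,7,8}. No change.
New components: {0,2,3,4,5,6,7,8} {1}
Are 1 and 4 in the same component? no

Answer: no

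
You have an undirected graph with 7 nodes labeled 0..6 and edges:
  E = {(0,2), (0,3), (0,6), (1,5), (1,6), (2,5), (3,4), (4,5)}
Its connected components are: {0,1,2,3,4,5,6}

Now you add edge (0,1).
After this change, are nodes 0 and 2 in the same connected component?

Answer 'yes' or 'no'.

Initial components: {0,1,2,3,4,5,6}
Adding edge (0,1): both already in same component {0,1,2,3,4,5,6}. No change.
New components: {0,1,2,3,4,5,6}
Are 0 and 2 in the same component? yes

Answer: yes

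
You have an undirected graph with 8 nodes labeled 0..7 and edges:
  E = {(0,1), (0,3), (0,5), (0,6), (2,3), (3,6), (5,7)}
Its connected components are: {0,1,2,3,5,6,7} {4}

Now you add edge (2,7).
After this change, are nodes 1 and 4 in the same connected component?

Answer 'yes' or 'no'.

Answer: no

Derivation:
Initial components: {0,1,2,3,5,6,7} {4}
Adding edge (2,7): both already in same component {0,1,2,3,5,6,7}. No change.
New components: {0,1,2,3,5,6,7} {4}
Are 1 and 4 in the same component? no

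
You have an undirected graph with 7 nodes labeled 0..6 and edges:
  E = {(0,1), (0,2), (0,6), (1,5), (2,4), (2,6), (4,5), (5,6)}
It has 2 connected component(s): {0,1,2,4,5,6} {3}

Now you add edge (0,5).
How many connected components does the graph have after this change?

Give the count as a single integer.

Initial component count: 2
Add (0,5): endpoints already in same component. Count unchanged: 2.
New component count: 2

Answer: 2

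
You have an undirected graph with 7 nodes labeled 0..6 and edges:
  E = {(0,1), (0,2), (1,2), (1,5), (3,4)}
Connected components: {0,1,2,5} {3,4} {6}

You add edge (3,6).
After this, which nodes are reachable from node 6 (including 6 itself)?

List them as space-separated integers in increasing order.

Before: nodes reachable from 6: {6}
Adding (3,6): merges 6's component with another. Reachability grows.
After: nodes reachable from 6: {3,4,6}

Answer: 3 4 6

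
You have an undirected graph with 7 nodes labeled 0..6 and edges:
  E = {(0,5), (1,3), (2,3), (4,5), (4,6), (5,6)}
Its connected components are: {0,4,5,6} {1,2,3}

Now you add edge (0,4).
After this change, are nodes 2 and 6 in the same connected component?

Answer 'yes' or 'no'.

Initial components: {0,4,5,6} {1,2,3}
Adding edge (0,4): both already in same component {0,4,5,6}. No change.
New components: {0,4,5,6} {1,2,3}
Are 2 and 6 in the same component? no

Answer: no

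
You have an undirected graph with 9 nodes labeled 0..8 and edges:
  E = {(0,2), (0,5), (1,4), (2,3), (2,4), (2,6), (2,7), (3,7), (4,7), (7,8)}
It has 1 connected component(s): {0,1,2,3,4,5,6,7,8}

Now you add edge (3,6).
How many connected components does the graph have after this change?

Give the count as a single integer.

Initial component count: 1
Add (3,6): endpoints already in same component. Count unchanged: 1.
New component count: 1

Answer: 1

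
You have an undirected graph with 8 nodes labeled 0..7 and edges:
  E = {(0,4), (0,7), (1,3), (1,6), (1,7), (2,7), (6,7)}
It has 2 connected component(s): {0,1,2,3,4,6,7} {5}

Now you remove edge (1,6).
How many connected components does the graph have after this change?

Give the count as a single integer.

Answer: 2

Derivation:
Initial component count: 2
Remove (1,6): not a bridge. Count unchanged: 2.
  After removal, components: {0,1,2,3,4,6,7} {5}
New component count: 2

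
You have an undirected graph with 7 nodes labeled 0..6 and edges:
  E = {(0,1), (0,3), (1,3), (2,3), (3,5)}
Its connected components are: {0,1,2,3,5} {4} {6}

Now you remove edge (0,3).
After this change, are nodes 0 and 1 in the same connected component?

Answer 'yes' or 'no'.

Initial components: {0,1,2,3,5} {4} {6}
Removing edge (0,3): not a bridge — component count unchanged at 3.
New components: {0,1,2,3,5} {4} {6}
Are 0 and 1 in the same component? yes

Answer: yes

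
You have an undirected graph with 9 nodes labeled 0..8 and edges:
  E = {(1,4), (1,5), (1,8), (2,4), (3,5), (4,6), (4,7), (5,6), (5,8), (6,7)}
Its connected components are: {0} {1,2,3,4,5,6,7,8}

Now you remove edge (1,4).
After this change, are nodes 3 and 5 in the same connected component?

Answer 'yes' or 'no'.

Initial components: {0} {1,2,3,4,5,6,7,8}
Removing edge (1,4): not a bridge — component count unchanged at 2.
New components: {0} {1,2,3,4,5,6,7,8}
Are 3 and 5 in the same component? yes

Answer: yes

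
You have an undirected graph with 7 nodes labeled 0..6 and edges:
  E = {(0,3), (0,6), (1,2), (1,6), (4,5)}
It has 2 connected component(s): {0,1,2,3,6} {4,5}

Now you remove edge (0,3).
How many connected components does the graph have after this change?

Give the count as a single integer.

Initial component count: 2
Remove (0,3): it was a bridge. Count increases: 2 -> 3.
  After removal, components: {0,1,2,6} {3} {4,5}
New component count: 3

Answer: 3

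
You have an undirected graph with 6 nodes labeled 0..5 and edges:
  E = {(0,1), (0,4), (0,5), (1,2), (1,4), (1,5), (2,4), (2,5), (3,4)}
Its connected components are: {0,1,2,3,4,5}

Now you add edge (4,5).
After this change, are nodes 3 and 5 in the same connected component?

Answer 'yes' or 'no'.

Answer: yes

Derivation:
Initial components: {0,1,2,3,4,5}
Adding edge (4,5): both already in same component {0,1,2,3,4,5}. No change.
New components: {0,1,2,3,4,5}
Are 3 and 5 in the same component? yes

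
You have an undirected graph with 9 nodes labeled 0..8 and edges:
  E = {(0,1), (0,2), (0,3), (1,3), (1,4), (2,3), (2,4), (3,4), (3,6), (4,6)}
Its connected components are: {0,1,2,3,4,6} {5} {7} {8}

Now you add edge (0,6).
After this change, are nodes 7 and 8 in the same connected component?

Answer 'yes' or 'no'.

Answer: no

Derivation:
Initial components: {0,1,2,3,4,6} {5} {7} {8}
Adding edge (0,6): both already in same component {0,1,2,3,4,6}. No change.
New components: {0,1,2,3,4,6} {5} {7} {8}
Are 7 and 8 in the same component? no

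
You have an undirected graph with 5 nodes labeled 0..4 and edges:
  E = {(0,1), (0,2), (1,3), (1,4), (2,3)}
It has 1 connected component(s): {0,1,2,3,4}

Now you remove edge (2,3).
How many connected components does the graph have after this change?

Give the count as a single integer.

Initial component count: 1
Remove (2,3): not a bridge. Count unchanged: 1.
  After removal, components: {0,1,2,3,4}
New component count: 1

Answer: 1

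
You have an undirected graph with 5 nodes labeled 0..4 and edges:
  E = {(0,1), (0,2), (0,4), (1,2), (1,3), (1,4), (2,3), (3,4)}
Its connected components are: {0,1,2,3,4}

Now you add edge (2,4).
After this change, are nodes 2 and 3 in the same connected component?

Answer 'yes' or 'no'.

Answer: yes

Derivation:
Initial components: {0,1,2,3,4}
Adding edge (2,4): both already in same component {0,1,2,3,4}. No change.
New components: {0,1,2,3,4}
Are 2 and 3 in the same component? yes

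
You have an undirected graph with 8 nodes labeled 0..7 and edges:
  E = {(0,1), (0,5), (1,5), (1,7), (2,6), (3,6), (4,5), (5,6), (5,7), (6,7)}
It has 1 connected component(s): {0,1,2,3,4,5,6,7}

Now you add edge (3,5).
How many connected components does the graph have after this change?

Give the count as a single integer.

Answer: 1

Derivation:
Initial component count: 1
Add (3,5): endpoints already in same component. Count unchanged: 1.
New component count: 1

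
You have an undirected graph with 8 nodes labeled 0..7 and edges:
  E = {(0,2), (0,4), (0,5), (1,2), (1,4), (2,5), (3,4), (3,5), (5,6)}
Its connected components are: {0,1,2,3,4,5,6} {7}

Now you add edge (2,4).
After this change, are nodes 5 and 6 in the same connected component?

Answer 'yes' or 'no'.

Initial components: {0,1,2,3,4,5,6} {7}
Adding edge (2,4): both already in same component {0,1,2,3,4,5,6}. No change.
New components: {0,1,2,3,4,5,6} {7}
Are 5 and 6 in the same component? yes

Answer: yes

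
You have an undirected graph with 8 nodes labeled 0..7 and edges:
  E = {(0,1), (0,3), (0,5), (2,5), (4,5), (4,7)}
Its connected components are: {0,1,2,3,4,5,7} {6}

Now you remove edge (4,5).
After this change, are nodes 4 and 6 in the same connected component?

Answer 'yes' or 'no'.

Answer: no

Derivation:
Initial components: {0,1,2,3,4,5,7} {6}
Removing edge (4,5): it was a bridge — component count 2 -> 3.
New components: {0,1,2,3,5} {4,7} {6}
Are 4 and 6 in the same component? no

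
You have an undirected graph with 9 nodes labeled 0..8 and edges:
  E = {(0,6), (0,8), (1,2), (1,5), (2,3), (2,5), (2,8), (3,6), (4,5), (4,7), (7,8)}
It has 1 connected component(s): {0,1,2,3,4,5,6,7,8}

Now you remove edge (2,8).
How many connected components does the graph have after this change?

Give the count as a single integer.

Initial component count: 1
Remove (2,8): not a bridge. Count unchanged: 1.
  After removal, components: {0,1,2,3,4,5,6,7,8}
New component count: 1

Answer: 1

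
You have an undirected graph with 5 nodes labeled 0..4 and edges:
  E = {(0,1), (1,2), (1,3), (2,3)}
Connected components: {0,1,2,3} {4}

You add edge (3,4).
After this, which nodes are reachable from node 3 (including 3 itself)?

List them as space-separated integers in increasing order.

Answer: 0 1 2 3 4

Derivation:
Before: nodes reachable from 3: {0,1,2,3}
Adding (3,4): merges 3's component with another. Reachability grows.
After: nodes reachable from 3: {0,1,2,3,4}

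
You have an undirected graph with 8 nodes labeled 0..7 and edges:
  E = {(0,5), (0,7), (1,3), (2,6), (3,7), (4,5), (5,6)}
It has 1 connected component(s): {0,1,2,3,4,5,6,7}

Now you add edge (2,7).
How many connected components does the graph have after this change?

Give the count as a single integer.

Initial component count: 1
Add (2,7): endpoints already in same component. Count unchanged: 1.
New component count: 1

Answer: 1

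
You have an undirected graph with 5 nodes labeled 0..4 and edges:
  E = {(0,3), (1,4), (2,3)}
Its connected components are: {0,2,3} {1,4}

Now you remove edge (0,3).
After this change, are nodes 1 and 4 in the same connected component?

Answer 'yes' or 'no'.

Answer: yes

Derivation:
Initial components: {0,2,3} {1,4}
Removing edge (0,3): it was a bridge — component count 2 -> 3.
New components: {0} {1,4} {2,3}
Are 1 and 4 in the same component? yes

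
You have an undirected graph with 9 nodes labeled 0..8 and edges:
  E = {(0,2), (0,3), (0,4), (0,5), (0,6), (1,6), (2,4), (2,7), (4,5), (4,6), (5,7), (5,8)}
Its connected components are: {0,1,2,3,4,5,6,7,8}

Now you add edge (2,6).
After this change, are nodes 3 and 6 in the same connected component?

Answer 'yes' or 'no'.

Answer: yes

Derivation:
Initial components: {0,1,2,3,4,5,6,7,8}
Adding edge (2,6): both already in same component {0,1,2,3,4,5,6,7,8}. No change.
New components: {0,1,2,3,4,5,6,7,8}
Are 3 and 6 in the same component? yes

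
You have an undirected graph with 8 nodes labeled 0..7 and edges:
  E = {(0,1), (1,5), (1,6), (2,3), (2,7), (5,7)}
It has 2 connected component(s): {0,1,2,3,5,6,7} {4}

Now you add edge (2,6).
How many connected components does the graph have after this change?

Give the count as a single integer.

Initial component count: 2
Add (2,6): endpoints already in same component. Count unchanged: 2.
New component count: 2

Answer: 2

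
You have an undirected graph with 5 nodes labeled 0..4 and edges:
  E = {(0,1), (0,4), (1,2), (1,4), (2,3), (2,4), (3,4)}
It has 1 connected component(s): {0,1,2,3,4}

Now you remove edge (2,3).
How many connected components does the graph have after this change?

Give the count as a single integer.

Answer: 1

Derivation:
Initial component count: 1
Remove (2,3): not a bridge. Count unchanged: 1.
  After removal, components: {0,1,2,3,4}
New component count: 1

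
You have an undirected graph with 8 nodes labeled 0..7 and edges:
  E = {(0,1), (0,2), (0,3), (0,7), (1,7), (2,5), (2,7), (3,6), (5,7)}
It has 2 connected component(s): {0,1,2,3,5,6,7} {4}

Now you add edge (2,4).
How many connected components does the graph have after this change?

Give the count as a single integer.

Initial component count: 2
Add (2,4): merges two components. Count decreases: 2 -> 1.
New component count: 1

Answer: 1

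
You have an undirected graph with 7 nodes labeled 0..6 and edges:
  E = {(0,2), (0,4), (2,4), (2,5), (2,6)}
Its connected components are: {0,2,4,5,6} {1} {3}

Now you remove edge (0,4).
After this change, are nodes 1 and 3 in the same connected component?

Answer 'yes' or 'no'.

Answer: no

Derivation:
Initial components: {0,2,4,5,6} {1} {3}
Removing edge (0,4): not a bridge — component count unchanged at 3.
New components: {0,2,4,5,6} {1} {3}
Are 1 and 3 in the same component? no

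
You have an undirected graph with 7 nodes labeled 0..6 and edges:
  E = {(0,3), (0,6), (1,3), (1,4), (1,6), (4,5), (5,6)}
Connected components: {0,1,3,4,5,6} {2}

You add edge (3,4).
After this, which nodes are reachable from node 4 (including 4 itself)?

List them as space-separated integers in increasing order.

Before: nodes reachable from 4: {0,1,3,4,5,6}
Adding (3,4): both endpoints already in same component. Reachability from 4 unchanged.
After: nodes reachable from 4: {0,1,3,4,5,6}

Answer: 0 1 3 4 5 6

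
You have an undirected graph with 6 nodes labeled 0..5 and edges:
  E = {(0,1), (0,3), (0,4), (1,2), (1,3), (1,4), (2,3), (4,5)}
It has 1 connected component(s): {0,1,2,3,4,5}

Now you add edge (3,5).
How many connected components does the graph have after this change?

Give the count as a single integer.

Initial component count: 1
Add (3,5): endpoints already in same component. Count unchanged: 1.
New component count: 1

Answer: 1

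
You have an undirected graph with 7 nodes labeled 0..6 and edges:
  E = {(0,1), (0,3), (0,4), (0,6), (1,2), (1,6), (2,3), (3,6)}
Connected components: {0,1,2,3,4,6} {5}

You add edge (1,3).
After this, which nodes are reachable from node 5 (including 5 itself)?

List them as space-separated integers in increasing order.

Before: nodes reachable from 5: {5}
Adding (1,3): both endpoints already in same component. Reachability from 5 unchanged.
After: nodes reachable from 5: {5}

Answer: 5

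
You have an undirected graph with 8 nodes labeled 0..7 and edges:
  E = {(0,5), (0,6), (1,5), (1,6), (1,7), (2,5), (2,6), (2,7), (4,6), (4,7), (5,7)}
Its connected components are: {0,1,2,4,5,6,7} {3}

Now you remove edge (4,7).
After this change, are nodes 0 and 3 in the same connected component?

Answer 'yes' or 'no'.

Initial components: {0,1,2,4,5,6,7} {3}
Removing edge (4,7): not a bridge — component count unchanged at 2.
New components: {0,1,2,4,5,6,7} {3}
Are 0 and 3 in the same component? no

Answer: no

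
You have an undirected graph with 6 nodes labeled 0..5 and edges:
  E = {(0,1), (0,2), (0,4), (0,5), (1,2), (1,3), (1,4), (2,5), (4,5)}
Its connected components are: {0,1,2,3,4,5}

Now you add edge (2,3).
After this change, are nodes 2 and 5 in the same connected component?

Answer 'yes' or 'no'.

Answer: yes

Derivation:
Initial components: {0,1,2,3,4,5}
Adding edge (2,3): both already in same component {0,1,2,3,4,5}. No change.
New components: {0,1,2,3,4,5}
Are 2 and 5 in the same component? yes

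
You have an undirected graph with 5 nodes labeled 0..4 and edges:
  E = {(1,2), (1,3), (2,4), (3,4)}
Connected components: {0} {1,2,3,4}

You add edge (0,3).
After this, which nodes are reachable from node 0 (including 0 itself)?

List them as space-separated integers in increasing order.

Answer: 0 1 2 3 4

Derivation:
Before: nodes reachable from 0: {0}
Adding (0,3): merges 0's component with another. Reachability grows.
After: nodes reachable from 0: {0,1,2,3,4}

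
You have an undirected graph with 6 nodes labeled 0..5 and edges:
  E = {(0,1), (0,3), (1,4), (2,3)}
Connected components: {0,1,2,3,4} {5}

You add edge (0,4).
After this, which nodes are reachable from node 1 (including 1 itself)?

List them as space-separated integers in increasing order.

Before: nodes reachable from 1: {0,1,2,3,4}
Adding (0,4): both endpoints already in same component. Reachability from 1 unchanged.
After: nodes reachable from 1: {0,1,2,3,4}

Answer: 0 1 2 3 4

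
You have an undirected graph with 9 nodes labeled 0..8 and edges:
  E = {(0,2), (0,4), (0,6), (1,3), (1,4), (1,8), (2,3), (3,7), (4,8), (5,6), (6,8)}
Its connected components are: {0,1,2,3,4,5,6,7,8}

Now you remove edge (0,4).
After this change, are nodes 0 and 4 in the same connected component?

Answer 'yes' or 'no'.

Initial components: {0,1,2,3,4,5,6,7,8}
Removing edge (0,4): not a bridge — component count unchanged at 1.
New components: {0,1,2,3,4,5,6,7,8}
Are 0 and 4 in the same component? yes

Answer: yes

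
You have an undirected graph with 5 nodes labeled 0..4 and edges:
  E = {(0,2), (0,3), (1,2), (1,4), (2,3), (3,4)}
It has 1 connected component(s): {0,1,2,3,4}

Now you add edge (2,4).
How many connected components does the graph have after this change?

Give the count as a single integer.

Initial component count: 1
Add (2,4): endpoints already in same component. Count unchanged: 1.
New component count: 1

Answer: 1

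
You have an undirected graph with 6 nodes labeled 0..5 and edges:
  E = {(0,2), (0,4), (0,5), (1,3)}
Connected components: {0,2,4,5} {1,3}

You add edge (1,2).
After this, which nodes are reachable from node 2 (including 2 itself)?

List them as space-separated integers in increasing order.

Answer: 0 1 2 3 4 5

Derivation:
Before: nodes reachable from 2: {0,2,4,5}
Adding (1,2): merges 2's component with another. Reachability grows.
After: nodes reachable from 2: {0,1,2,3,4,5}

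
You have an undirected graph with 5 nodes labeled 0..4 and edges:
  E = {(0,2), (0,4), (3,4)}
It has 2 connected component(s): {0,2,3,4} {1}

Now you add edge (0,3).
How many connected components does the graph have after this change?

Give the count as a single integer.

Initial component count: 2
Add (0,3): endpoints already in same component. Count unchanged: 2.
New component count: 2

Answer: 2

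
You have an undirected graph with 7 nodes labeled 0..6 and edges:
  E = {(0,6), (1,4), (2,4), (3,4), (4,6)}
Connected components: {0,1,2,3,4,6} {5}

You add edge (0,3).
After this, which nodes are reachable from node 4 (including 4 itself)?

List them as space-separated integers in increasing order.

Before: nodes reachable from 4: {0,1,2,3,4,6}
Adding (0,3): both endpoints already in same component. Reachability from 4 unchanged.
After: nodes reachable from 4: {0,1,2,3,4,6}

Answer: 0 1 2 3 4 6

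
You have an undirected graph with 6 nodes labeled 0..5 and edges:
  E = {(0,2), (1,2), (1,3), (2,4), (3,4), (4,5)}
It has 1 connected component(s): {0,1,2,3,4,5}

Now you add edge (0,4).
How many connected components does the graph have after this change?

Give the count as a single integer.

Answer: 1

Derivation:
Initial component count: 1
Add (0,4): endpoints already in same component. Count unchanged: 1.
New component count: 1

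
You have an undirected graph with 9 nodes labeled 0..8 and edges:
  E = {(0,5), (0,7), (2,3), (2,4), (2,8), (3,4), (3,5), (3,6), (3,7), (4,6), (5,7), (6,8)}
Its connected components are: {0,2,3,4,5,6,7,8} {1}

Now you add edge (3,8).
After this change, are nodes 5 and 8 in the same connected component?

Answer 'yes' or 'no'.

Initial components: {0,2,3,4,5,6,7,8} {1}
Adding edge (3,8): both already in same component {0,2,3,4,5,6,7,8}. No change.
New components: {0,2,3,4,5,6,7,8} {1}
Are 5 and 8 in the same component? yes

Answer: yes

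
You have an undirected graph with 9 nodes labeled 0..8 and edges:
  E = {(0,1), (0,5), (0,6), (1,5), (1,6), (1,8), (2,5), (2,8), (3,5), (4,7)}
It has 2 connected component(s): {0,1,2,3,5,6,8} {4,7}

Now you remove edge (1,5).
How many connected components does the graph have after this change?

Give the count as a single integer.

Initial component count: 2
Remove (1,5): not a bridge. Count unchanged: 2.
  After removal, components: {0,1,2,3,5,6,8} {4,7}
New component count: 2

Answer: 2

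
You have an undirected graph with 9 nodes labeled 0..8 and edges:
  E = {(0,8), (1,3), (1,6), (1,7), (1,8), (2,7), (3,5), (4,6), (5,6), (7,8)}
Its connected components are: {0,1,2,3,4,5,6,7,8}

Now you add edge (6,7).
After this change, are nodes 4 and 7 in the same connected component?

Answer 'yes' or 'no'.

Initial components: {0,1,2,3,4,5,6,7,8}
Adding edge (6,7): both already in same component {0,1,2,3,4,5,6,7,8}. No change.
New components: {0,1,2,3,4,5,6,7,8}
Are 4 and 7 in the same component? yes

Answer: yes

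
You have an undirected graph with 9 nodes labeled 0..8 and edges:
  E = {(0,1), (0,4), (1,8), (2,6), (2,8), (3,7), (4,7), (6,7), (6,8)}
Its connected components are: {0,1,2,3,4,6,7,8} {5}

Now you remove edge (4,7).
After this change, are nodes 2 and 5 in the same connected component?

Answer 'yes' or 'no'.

Answer: no

Derivation:
Initial components: {0,1,2,3,4,6,7,8} {5}
Removing edge (4,7): not a bridge — component count unchanged at 2.
New components: {0,1,2,3,4,6,7,8} {5}
Are 2 and 5 in the same component? no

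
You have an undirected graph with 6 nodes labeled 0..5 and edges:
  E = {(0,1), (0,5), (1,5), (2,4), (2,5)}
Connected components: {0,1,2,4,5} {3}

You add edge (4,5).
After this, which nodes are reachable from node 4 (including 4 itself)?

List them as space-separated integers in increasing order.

Before: nodes reachable from 4: {0,1,2,4,5}
Adding (4,5): both endpoints already in same component. Reachability from 4 unchanged.
After: nodes reachable from 4: {0,1,2,4,5}

Answer: 0 1 2 4 5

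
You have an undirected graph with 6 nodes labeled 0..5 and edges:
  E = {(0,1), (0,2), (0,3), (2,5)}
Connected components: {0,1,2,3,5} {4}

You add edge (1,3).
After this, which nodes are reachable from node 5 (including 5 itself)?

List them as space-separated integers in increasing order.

Answer: 0 1 2 3 5

Derivation:
Before: nodes reachable from 5: {0,1,2,3,5}
Adding (1,3): both endpoints already in same component. Reachability from 5 unchanged.
After: nodes reachable from 5: {0,1,2,3,5}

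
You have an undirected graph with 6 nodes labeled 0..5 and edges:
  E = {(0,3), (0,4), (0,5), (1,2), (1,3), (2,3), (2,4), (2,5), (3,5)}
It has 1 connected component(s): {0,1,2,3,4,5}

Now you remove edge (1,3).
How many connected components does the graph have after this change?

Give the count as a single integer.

Answer: 1

Derivation:
Initial component count: 1
Remove (1,3): not a bridge. Count unchanged: 1.
  After removal, components: {0,1,2,3,4,5}
New component count: 1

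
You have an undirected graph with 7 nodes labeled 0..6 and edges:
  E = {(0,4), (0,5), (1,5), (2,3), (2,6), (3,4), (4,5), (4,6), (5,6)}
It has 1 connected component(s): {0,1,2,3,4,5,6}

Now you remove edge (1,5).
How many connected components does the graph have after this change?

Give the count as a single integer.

Answer: 2

Derivation:
Initial component count: 1
Remove (1,5): it was a bridge. Count increases: 1 -> 2.
  After removal, components: {0,2,3,4,5,6} {1}
New component count: 2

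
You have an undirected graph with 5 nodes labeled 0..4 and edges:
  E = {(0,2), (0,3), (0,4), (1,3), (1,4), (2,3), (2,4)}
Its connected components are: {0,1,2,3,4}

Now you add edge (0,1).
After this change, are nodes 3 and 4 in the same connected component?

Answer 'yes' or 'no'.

Initial components: {0,1,2,3,4}
Adding edge (0,1): both already in same component {0,1,2,3,4}. No change.
New components: {0,1,2,3,4}
Are 3 and 4 in the same component? yes

Answer: yes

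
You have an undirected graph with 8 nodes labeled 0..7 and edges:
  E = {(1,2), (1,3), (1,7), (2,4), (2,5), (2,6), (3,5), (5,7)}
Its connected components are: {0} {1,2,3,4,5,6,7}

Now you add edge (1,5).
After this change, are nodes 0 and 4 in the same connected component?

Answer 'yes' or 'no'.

Answer: no

Derivation:
Initial components: {0} {1,2,3,4,5,6,7}
Adding edge (1,5): both already in same component {1,2,3,4,5,6,7}. No change.
New components: {0} {1,2,3,4,5,6,7}
Are 0 and 4 in the same component? no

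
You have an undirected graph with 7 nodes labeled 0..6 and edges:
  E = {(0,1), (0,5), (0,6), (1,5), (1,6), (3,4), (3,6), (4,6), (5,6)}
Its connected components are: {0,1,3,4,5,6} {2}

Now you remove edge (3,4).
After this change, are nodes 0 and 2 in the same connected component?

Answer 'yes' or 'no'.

Answer: no

Derivation:
Initial components: {0,1,3,4,5,6} {2}
Removing edge (3,4): not a bridge — component count unchanged at 2.
New components: {0,1,3,4,5,6} {2}
Are 0 and 2 in the same component? no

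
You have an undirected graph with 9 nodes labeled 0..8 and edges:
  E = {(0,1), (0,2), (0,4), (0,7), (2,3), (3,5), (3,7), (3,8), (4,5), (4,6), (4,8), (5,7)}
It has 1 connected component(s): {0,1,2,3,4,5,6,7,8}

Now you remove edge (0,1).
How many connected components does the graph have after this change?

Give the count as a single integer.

Initial component count: 1
Remove (0,1): it was a bridge. Count increases: 1 -> 2.
  After removal, components: {0,2,3,4,5,6,7,8} {1}
New component count: 2

Answer: 2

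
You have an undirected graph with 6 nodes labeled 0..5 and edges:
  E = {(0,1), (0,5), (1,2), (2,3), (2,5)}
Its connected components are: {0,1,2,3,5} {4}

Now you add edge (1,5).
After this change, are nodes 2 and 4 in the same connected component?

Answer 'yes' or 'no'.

Answer: no

Derivation:
Initial components: {0,1,2,3,5} {4}
Adding edge (1,5): both already in same component {0,1,2,3,5}. No change.
New components: {0,1,2,3,5} {4}
Are 2 and 4 in the same component? no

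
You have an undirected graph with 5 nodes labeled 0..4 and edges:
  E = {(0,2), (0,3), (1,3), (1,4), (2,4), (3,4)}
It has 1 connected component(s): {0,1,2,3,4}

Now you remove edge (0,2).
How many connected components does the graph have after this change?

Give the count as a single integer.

Answer: 1

Derivation:
Initial component count: 1
Remove (0,2): not a bridge. Count unchanged: 1.
  After removal, components: {0,1,2,3,4}
New component count: 1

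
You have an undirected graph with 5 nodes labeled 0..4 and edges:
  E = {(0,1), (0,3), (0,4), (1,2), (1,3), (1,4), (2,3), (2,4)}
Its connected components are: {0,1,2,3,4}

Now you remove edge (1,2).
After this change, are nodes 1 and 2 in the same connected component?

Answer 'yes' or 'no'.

Answer: yes

Derivation:
Initial components: {0,1,2,3,4}
Removing edge (1,2): not a bridge — component count unchanged at 1.
New components: {0,1,2,3,4}
Are 1 and 2 in the same component? yes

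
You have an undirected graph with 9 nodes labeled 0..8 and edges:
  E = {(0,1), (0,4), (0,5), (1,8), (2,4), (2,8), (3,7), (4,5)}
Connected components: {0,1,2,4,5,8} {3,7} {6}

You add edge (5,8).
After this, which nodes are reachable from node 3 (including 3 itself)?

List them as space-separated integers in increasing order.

Before: nodes reachable from 3: {3,7}
Adding (5,8): both endpoints already in same component. Reachability from 3 unchanged.
After: nodes reachable from 3: {3,7}

Answer: 3 7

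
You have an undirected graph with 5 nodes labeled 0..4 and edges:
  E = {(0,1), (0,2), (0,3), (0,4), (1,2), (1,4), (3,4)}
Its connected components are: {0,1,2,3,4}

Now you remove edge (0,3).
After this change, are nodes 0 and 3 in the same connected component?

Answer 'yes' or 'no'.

Initial components: {0,1,2,3,4}
Removing edge (0,3): not a bridge — component count unchanged at 1.
New components: {0,1,2,3,4}
Are 0 and 3 in the same component? yes

Answer: yes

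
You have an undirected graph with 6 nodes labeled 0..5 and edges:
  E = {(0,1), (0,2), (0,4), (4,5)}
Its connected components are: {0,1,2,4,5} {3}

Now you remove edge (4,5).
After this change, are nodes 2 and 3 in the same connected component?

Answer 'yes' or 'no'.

Initial components: {0,1,2,4,5} {3}
Removing edge (4,5): it was a bridge — component count 2 -> 3.
New components: {0,1,2,4} {3} {5}
Are 2 and 3 in the same component? no

Answer: no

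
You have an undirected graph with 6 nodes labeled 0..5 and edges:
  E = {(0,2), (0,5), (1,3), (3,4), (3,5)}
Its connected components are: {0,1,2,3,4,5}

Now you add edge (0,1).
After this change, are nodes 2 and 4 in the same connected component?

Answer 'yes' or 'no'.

Answer: yes

Derivation:
Initial components: {0,1,2,3,4,5}
Adding edge (0,1): both already in same component {0,1,2,3,4,5}. No change.
New components: {0,1,2,3,4,5}
Are 2 and 4 in the same component? yes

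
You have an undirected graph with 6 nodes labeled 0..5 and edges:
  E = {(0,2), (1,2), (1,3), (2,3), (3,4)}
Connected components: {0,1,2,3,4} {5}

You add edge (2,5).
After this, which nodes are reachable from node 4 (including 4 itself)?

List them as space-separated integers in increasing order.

Answer: 0 1 2 3 4 5

Derivation:
Before: nodes reachable from 4: {0,1,2,3,4}
Adding (2,5): merges 4's component with another. Reachability grows.
After: nodes reachable from 4: {0,1,2,3,4,5}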